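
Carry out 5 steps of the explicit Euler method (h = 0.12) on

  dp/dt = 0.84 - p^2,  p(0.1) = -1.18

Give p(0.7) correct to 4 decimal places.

Euler: p_{n+1} = p_n + h·f(t_n, p_n).
t=0.100000, p=-1.180000: f=-0.552400 → p ← -1.180000 + 0.12·(-0.552400) = -1.246288
t=0.220000, p=-1.246288: f=-0.713234 → p ← -1.246288 + 0.12·(-0.713234) = -1.331876
t=0.340000, p=-1.331876: f=-0.933894 → p ← -1.331876 + 0.12·(-0.933894) = -1.443943
t=0.460000, p=-1.443943: f=-1.244972 → p ← -1.443943 + 0.12·(-1.244972) = -1.593340
t=0.580000, p=-1.593340: f=-1.698732 → p ← -1.593340 + 0.12·(-1.698732) = -1.797188
p(0.7) ≈ -1.7972

-1.7972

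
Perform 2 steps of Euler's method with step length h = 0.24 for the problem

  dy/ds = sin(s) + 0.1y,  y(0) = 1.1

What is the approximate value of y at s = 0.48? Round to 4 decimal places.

1.2105

Euler: y_{n+1} = y_n + h·f(s_n, y_n).
s=0.000000, y=1.100000: f=0.110000 → y ← 1.100000 + 0.24·0.110000 = 1.126400
s=0.240000, y=1.126400: f=0.350343 → y ← 1.126400 + 0.24·0.350343 = 1.210482
y(0.48) ≈ 1.2105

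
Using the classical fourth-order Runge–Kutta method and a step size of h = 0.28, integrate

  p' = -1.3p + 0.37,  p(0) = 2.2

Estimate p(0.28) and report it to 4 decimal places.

1.6157

RK4: k1 = f(x_n, p_n); k2 = f(x_n + h/2, p_n + (h/2)·k1); k3 = f(x_n + h/2, p_n + (h/2)·k2); k4 = f(x_n + h, p_n + h·k3); p_{n+1} = p_n + (h/6)·(k1 + 2k2 + 2k3 + k4).
x=0.000000, p=2.200000:
  k1 = f(0.000000, 2.200000) = -2.490000
  k2 = f(0.140000, 1.851400) = -2.036820
  k3 = f(0.140000, 1.914845) = -2.119299
  k4 = f(0.280000, 1.606596) = -1.718575
  p ← 2.200000 + (0.28/6)·(k1 + 2k2 + 2k3 + k4) = 1.615695
p(0.28) ≈ 1.6157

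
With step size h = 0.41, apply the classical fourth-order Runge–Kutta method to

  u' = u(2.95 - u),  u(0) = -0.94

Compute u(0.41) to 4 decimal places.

-8.5709

RK4: k1 = f(x_n, u_n); k2 = f(x_n + h/2, u_n + (h/2)·k1); k3 = f(x_n + h/2, u_n + (h/2)·k2); k4 = f(x_n + h, u_n + h·k3); u_{n+1} = u_n + (h/6)·(k1 + 2k2 + 2k3 + k4).
x=0.000000, u=-0.940000:
  k1 = f(0.000000, -0.940000) = -3.656600
  k2 = f(0.205000, -1.689603) = -7.839087
  k3 = f(0.205000, -2.547013) = -14.000962
  k4 = f(0.410000, -6.680395) = -64.334836
  u ← -0.940000 + (0.41/6)·(k1 + 2k2 + 2k3 + k4) = -8.570888
u(0.41) ≈ -8.5709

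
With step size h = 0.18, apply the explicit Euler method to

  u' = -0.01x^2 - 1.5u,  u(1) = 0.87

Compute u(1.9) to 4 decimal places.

0.1687

Euler: u_{n+1} = u_n + h·f(x_n, u_n).
x=1.000000, u=0.870000: f=-1.315000 → u ← 0.870000 + 0.18·(-1.315000) = 0.633300
x=1.180000, u=0.633300: f=-0.963874 → u ← 0.633300 + 0.18·(-0.963874) = 0.459803
x=1.360000, u=0.459803: f=-0.708200 → u ← 0.459803 + 0.18·(-0.708200) = 0.332327
x=1.540000, u=0.332327: f=-0.522206 → u ← 0.332327 + 0.18·(-0.522206) = 0.238330
x=1.720000, u=0.238330: f=-0.387078 → u ← 0.238330 + 0.18·(-0.387078) = 0.168655
u(1.9) ≈ 0.1687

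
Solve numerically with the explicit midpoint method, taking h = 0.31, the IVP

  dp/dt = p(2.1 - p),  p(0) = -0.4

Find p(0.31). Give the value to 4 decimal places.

Midpoint: k1 = f(t_n, p_n); k2 = f(t_n + h/2, p_n + (h/2)·k1); p_{n+1} = p_n + h·k2.
t=0.000000, p=-0.400000:
  k1 = f(0.000000, -0.400000) = -1.000000
  k2 = f(0.155000, -0.555000) = -1.473525
  p ← -0.400000 + 0.31·(-1.473525) = -0.856793
p(0.31) ≈ -0.8568

-0.8568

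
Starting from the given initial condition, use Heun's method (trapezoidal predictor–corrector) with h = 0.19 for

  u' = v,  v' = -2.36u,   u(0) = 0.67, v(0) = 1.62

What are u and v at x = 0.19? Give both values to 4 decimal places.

Heun on (u,v): k1 = f(x_n, state_n); k2 = f(x_n + h, state_n + h·k1); state_{n+1} = state_n + (h/2)·(k1 + k2).
0.000000: (0.670000, 1.620000)
  k1 = (1.620000, -1.581200)
  predictor → (0.977800, 1.319572)
  k2 = (1.319572, -2.307608)
  → (0.949259, 1.250563)
(u(0.19), v(0.19)) ≈ (0.9493, 1.2506)

0.9493, 1.2506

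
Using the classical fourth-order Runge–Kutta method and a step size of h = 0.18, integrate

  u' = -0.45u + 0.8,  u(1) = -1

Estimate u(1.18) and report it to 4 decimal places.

RK4: k1 = f(s_n, u_n); k2 = f(s_n + h/2, u_n + (h/2)·k1); k3 = f(s_n + h/2, u_n + (h/2)·k2); k4 = f(s_n + h, u_n + h·k3); u_{n+1} = u_n + (h/6)·(k1 + 2k2 + 2k3 + k4).
s=1.000000, u=-1.000000:
  k1 = f(1.000000, -1.000000) = 1.250000
  k2 = f(1.090000, -0.887500) = 1.199375
  k3 = f(1.090000, -0.892056) = 1.201425
  k4 = f(1.180000, -0.783743) = 1.152685
  u ← -1.000000 + (0.18/6)·(k1 + 2k2 + 2k3 + k4) = -0.783871
u(1.18) ≈ -0.7839

-0.7839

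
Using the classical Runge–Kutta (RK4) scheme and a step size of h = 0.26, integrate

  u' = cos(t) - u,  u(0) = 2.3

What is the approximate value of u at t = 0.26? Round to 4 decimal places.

RK4: k1 = f(t_n, u_n); k2 = f(t_n + h/2, u_n + (h/2)·k1); k3 = f(t_n + h/2, u_n + (h/2)·k2); k4 = f(t_n + h, u_n + h·k3); u_{n+1} = u_n + (h/6)·(k1 + 2k2 + 2k3 + k4).
t=0.000000, u=2.300000:
  k1 = f(0.000000, 2.300000) = -1.300000
  k2 = f(0.130000, 2.131000) = -1.139438
  k3 = f(0.130000, 2.151873) = -1.160311
  k4 = f(0.260000, 1.998319) = -1.031929
  u ← 2.300000 + (0.26/6)·(k1 + 2k2 + 2k3 + k4) = 1.999638
u(0.26) ≈ 1.9996

1.9996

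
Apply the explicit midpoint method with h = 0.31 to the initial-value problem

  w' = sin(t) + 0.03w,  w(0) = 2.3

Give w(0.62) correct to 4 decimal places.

2.5309

Midpoint: k1 = f(t_n, w_n); k2 = f(t_n + h/2, w_n + (h/2)·k1); w_{n+1} = w_n + h·k2.
t=0.000000, w=2.300000:
  k1 = f(0.000000, 2.300000) = 0.069000
  k2 = f(0.155000, 2.310695) = 0.223701
  w ← 2.300000 + 0.31·0.223701 = 2.369347
t=0.310000, w=2.369347:
  k1 = f(0.310000, 2.369347) = 0.376139
  k2 = f(0.465000, 2.427649) = 0.521252
  w ← 2.369347 + 0.31·0.521252 = 2.530935
w(0.62) ≈ 2.5309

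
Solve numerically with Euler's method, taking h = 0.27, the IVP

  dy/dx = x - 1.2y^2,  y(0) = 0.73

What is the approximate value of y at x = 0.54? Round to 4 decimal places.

Euler: y_{n+1} = y_n + h·f(x_n, y_n).
x=0.000000, y=0.730000: f=-0.639480 → y ← 0.730000 + 0.27·(-0.639480) = 0.557340
x=0.270000, y=0.557340: f=-0.102754 → y ← 0.557340 + 0.27·(-0.102754) = 0.529597
y(0.54) ≈ 0.5296

0.5296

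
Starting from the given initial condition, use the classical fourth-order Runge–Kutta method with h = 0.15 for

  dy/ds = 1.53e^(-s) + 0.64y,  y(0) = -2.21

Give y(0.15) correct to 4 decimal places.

RK4: k1 = f(s_n, y_n); k2 = f(s_n + h/2, y_n + (h/2)·k1); k3 = f(s_n + h/2, y_n + (h/2)·k2); k4 = f(s_n + h, y_n + h·k3); y_{n+1} = y_n + (h/6)·(k1 + 2k2 + 2k3 + k4).
s=0.000000, y=-2.210000:
  k1 = f(0.000000, -2.210000) = 0.115600
  k2 = f(0.075000, -2.201330) = 0.010596
  k3 = f(0.075000, -2.209205) = 0.005556
  k4 = f(0.150000, -2.209167) = -0.096983
  y ← -2.210000 + (0.15/6)·(k1 + 2k2 + 2k3 + k4) = -2.208727
y(0.15) ≈ -2.2087

-2.2087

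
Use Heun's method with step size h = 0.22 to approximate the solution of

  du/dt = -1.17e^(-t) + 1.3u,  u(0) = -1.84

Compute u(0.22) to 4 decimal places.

Heun: k1 = f(t_n, u_n); k2 = f(t_n + h, u_n + h·k1); u_{n+1} = u_n + (h/2)·(k1 + k2).
t=0.000000, u=-1.840000:
  k1 = f(0.000000, -1.840000) = -3.562000
  k2 = f(0.220000, -2.623640) = -4.349679
  u ← -1.840000 + (0.22/2)·(-3.562000 + (-4.349679)) = -2.710285
u(0.22) ≈ -2.7103

-2.7103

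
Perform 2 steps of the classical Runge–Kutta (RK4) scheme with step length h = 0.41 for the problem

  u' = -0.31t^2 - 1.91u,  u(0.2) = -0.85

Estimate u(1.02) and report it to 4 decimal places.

RK4: k1 = f(t_n, u_n); k2 = f(t_n + h/2, u_n + (h/2)·k1); k3 = f(t_n + h/2, u_n + (h/2)·k2); k4 = f(t_n + h, u_n + h·k3); u_{n+1} = u_n + (h/6)·(k1 + 2k2 + 2k3 + k4).
t=0.200000, u=-0.850000:
  k1 = f(0.200000, -0.850000) = 1.611100
  k2 = f(0.405000, -0.519724) = 0.941826
  k3 = f(0.405000, -0.656926) = 1.203880
  k4 = f(0.610000, -0.356409) = 0.565390
  u ← -0.850000 + (0.41/6)·(k1 + 2k2 + 2k3 + k4) = -0.408027
t=0.610000, u=-0.408027:
  k1 = f(0.610000, -0.408027) = 0.663980
  k2 = f(0.815000, -0.271911) = 0.313440
  k3 = f(0.815000, -0.343771) = 0.450694
  k4 = f(1.020000, -0.223242) = 0.103869
  u ← -0.408027 + (0.41/6)·(k1 + 2k2 + 2k3 + k4) = -0.251125
u(1.02) ≈ -0.2511

-0.2511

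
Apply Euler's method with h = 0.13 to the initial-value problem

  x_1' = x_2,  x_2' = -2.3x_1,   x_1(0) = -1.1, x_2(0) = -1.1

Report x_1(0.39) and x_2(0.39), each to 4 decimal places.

-1.3952, 0.0022

Euler on (x_1,x_2): x_1_{n+1} = x_1_n + h·x_1', x_2_{n+1} = x_2_n + h·x_2'.
0.000000: (-1.100000, -1.100000); f=(-1.100000, 2.530000) → (-1.243000, -0.771100)
0.130000: (-1.243000, -0.771100); f=(-0.771100, 2.858900) → (-1.343243, -0.399443)
0.260000: (-1.343243, -0.399443); f=(-0.399443, 3.089459) → (-1.395171, 0.002187)
(x_1(0.39), x_2(0.39)) ≈ (-1.3952, 0.0022)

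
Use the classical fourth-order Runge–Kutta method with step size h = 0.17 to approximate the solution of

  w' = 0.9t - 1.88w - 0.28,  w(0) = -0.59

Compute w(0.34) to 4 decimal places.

RK4: k1 = f(t_n, w_n); k2 = f(t_n + h/2, w_n + (h/2)·k1); k3 = f(t_n + h/2, w_n + (h/2)·k2); k4 = f(t_n + h, w_n + h·k3); w_{n+1} = w_n + (h/6)·(k1 + 2k2 + 2k3 + k4).
t=0.000000, w=-0.590000:
  k1 = f(0.000000, -0.590000) = 0.829200
  k2 = f(0.085000, -0.519518) = 0.773194
  k3 = f(0.085000, -0.524279) = 0.782144
  k4 = f(0.170000, -0.457036) = 0.732227
  w ← -0.590000 + (0.17/6)·(k1 + 2k2 + 2k3 + k4) = -0.457624
t=0.170000, w=-0.457624:
  k1 = f(0.170000, -0.457624) = 0.733333
  k2 = f(0.255000, -0.395291) = 0.692646
  k3 = f(0.255000, -0.398749) = 0.699148
  k4 = f(0.340000, -0.338769) = 0.662885
  w ← -0.457624 + (0.17/6)·(k1 + 2k2 + 2k3 + k4) = -0.339196
w(0.34) ≈ -0.3392

-0.3392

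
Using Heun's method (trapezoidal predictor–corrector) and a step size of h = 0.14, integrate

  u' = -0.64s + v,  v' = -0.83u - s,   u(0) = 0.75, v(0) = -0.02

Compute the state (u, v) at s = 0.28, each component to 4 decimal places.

0.6923, -0.2299

Heun on (u,v): k1 = f(s_n, state_n); k2 = f(s_n + h, state_n + h·k1); state_{n+1} = state_n + (h/2)·(k1 + k2).
0.000000: (0.750000, -0.020000)
  k1 = (-0.020000, -0.622500)
  predictor → (0.747200, -0.107150)
  k2 = (-0.196750, -0.760176)
  → (0.734827, -0.116787)
0.140000: (0.734827, -0.116787)
  k1 = (-0.206387, -0.749907)
  predictor → (0.705933, -0.221774)
  k2 = (-0.400974, -0.865925)
  → (0.692312, -0.229896)
(u(0.28), v(0.28)) ≈ (0.6923, -0.2299)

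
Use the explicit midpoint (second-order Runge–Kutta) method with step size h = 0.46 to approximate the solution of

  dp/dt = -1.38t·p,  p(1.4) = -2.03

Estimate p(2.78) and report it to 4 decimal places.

-0.2258

Midpoint: k1 = f(t_n, p_n); k2 = f(t_n + h/2, p_n + (h/2)·k1); p_{n+1} = p_n + h·k2.
t=1.400000, p=-2.030000:
  k1 = f(1.400000, -2.030000) = 3.921960
  k2 = f(1.630000, -1.127949) = 2.537209
  p ← -2.030000 + 0.46·2.537209 = -0.862884
t=1.860000, p=-0.862884:
  k1 = f(1.860000, -0.862884) = 2.214850
  k2 = f(2.090000, -0.353468) = 1.019473
  p ← -0.862884 + 0.46·1.019473 = -0.393926
t=2.320000, p=-0.393926:
  k1 = f(2.320000, -0.393926) = 1.261194
  k2 = f(2.550000, -0.103852) = 0.365454
  p ← -0.393926 + 0.46·0.365454 = -0.225818
p(2.78) ≈ -0.2258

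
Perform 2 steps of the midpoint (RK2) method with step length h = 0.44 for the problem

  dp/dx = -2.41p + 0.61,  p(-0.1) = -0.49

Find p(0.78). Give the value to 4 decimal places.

0.0660

Midpoint: k1 = f(x_n, p_n); k2 = f(x_n + h/2, p_n + (h/2)·k1); p_{n+1} = p_n + h·k2.
x=-0.100000, p=-0.490000:
  k1 = f(-0.100000, -0.490000) = 1.790900
  k2 = f(0.120000, -0.096002) = 0.841365
  p ← -0.490000 + 0.44·0.841365 = -0.119799
x=0.340000, p=-0.119799:
  k1 = f(0.340000, -0.119799) = 0.898717
  k2 = f(0.560000, 0.077918) = 0.422217
  p ← -0.119799 + 0.44·0.422217 = 0.065976
p(0.78) ≈ 0.0660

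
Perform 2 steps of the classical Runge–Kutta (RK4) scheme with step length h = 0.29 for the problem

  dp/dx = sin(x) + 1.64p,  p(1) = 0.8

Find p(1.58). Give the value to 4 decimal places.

2.9754

RK4: k1 = f(x_n, p_n); k2 = f(x_n + h/2, p_n + (h/2)·k1); k3 = f(x_n + h/2, p_n + (h/2)·k2); k4 = f(x_n + h, p_n + h·k3); p_{n+1} = p_n + (h/6)·(k1 + 2k2 + 2k3 + k4).
x=1.000000, p=0.800000:
  k1 = f(1.000000, 0.800000) = 2.153471
  k2 = f(1.145000, 1.112253) = 2.734806
  k3 = f(1.145000, 1.196547) = 2.873047
  k4 = f(1.290000, 1.633184) = 3.639256
  p ← 0.800000 + (0.29/6)·(k1 + 2k2 + 2k3 + k4) = 1.622074
x=1.290000, p=1.622074:
  k1 = f(1.290000, 1.622074) = 3.621037
  k2 = f(1.435000, 2.147125) = 4.512078
  k3 = f(1.435000, 2.276326) = 4.723968
  k4 = f(1.580000, 2.992025) = 5.906878
  p ← 1.622074 + (0.29/6)·(k1 + 2k2 + 2k3 + k4) = 2.975408
p(1.58) ≈ 2.9754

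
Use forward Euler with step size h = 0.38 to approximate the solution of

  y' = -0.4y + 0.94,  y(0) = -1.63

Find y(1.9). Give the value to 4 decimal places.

0.6047

Euler: y_{n+1} = y_n + h·f(x_n, y_n).
x=0.000000, y=-1.630000: f=1.592000 → y ← -1.630000 + 0.38·1.592000 = -1.025040
x=0.380000, y=-1.025040: f=1.350016 → y ← -1.025040 + 0.38·1.350016 = -0.512034
x=0.760000, y=-0.512034: f=1.144814 → y ← -0.512034 + 0.38·1.144814 = -0.077005
x=1.140000, y=-0.077005: f=0.970802 → y ← -0.077005 + 0.38·0.970802 = 0.291900
x=1.520000, y=0.291900: f=0.823240 → y ← 0.291900 + 0.38·0.823240 = 0.604731
y(1.9) ≈ 0.6047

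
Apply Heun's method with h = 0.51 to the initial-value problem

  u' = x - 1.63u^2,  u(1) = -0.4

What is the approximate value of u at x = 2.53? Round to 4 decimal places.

0.9355

Heun: k1 = f(x_n, u_n); k2 = f(x_n + h, u_n + h·k1); u_{n+1} = u_n + (h/2)·(k1 + k2).
x=1.000000, u=-0.400000:
  k1 = f(1.000000, -0.400000) = 0.739200
  k2 = f(1.510000, -0.023008) = 1.509137
  u ← -0.400000 + (0.51/2)·(0.739200 + 1.509137) = 0.173326
x=1.510000, u=0.173326:
  k1 = f(1.510000, 0.173326) = 1.461032
  k2 = f(2.020000, 0.918452) = 0.645006
  u ← 0.173326 + (0.51/2)·(1.461032 + 0.645006) = 0.710366
x=2.020000, u=0.710366:
  k1 = f(2.020000, 0.710366) = 1.197470
  k2 = f(2.530000, 1.321076) = -0.314742
  u ← 0.710366 + (0.51/2)·(1.197470 + (-0.314742)) = 0.935461
u(2.53) ≈ 0.9355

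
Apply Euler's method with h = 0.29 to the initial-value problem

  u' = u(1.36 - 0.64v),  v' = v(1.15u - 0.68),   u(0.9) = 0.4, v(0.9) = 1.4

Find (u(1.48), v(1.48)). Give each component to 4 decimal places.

Euler on (u,v): u_{n+1} = u_n + h·u', v_{n+1} = v_n + h·v'.
0.900000: (0.400000, 1.400000); f=(0.185600, -0.308000) → (0.453824, 1.310680)
1.190000: (0.453824, 1.310680); f=(0.236517, -0.207222) → (0.522414, 1.250586)
(u(1.48), v(1.48)) ≈ (0.5224, 1.2506)

0.5224, 1.2506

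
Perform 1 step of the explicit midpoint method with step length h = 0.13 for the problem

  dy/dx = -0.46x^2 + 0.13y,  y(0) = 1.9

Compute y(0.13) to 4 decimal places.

Midpoint: k1 = f(x_n, y_n); k2 = f(x_n + h/2, y_n + (h/2)·k1); y_{n+1} = y_n + h·k2.
x=0.000000, y=1.900000:
  k1 = f(0.000000, 1.900000) = 0.247000
  k2 = f(0.065000, 1.916055) = 0.247144
  y ← 1.900000 + 0.13·0.247144 = 1.932129
y(0.13) ≈ 1.9321

1.9321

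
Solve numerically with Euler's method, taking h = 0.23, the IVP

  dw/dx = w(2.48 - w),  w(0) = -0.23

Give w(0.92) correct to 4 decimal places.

-1.9211

Euler: w_{n+1} = w_n + h·f(x_n, w_n).
x=0.000000, w=-0.230000: f=-0.623300 → w ← -0.230000 + 0.23·(-0.623300) = -0.373359
x=0.230000, w=-0.373359: f=-1.065327 → w ← -0.373359 + 0.23·(-1.065327) = -0.618384
x=0.460000, w=-0.618384: f=-1.915992 → w ← -0.618384 + 0.23·(-1.915992) = -1.059062
x=0.690000, w=-1.059062: f=-3.748088 → w ← -1.059062 + 0.23·(-3.748088) = -1.921123
w(0.92) ≈ -1.9211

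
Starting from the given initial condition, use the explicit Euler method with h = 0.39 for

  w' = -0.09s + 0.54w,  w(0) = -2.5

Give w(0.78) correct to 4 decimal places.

Euler: w_{n+1} = w_n + h·f(s_n, w_n).
s=0.000000, w=-2.500000: f=-1.350000 → w ← -2.500000 + 0.39·(-1.350000) = -3.026500
s=0.390000, w=-3.026500: f=-1.669410 → w ← -3.026500 + 0.39·(-1.669410) = -3.677570
w(0.78) ≈ -3.6776

-3.6776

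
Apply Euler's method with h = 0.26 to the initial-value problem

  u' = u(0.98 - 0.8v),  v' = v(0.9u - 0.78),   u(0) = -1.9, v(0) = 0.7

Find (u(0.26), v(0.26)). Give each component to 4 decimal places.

Euler on (u,v): u_{n+1} = u_n + h·u', v_{n+1} = v_n + h·v'.
0.000000: (-1.900000, 0.700000); f=(-0.798000, -1.743000) → (-2.107480, 0.246820)
(u(0.26), v(0.26)) ≈ (-2.1075, 0.2468)

-2.1075, 0.2468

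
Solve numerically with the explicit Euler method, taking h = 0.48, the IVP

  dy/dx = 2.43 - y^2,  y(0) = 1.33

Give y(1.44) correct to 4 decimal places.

1.5814

Euler: y_{n+1} = y_n + h·f(x_n, y_n).
x=0.000000, y=1.330000: f=0.661100 → y ← 1.330000 + 0.48·0.661100 = 1.647328
x=0.480000, y=1.647328: f=-0.283690 → y ← 1.647328 + 0.48·(-0.283690) = 1.511157
x=0.960000, y=1.511157: f=0.146404 → y ← 1.511157 + 0.48·0.146404 = 1.581431
y(1.44) ≈ 1.5814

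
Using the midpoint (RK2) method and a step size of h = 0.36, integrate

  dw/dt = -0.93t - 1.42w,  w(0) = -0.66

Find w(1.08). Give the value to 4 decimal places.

-0.5126

Midpoint: k1 = f(t_n, w_n); k2 = f(t_n + h/2, w_n + (h/2)·k1); w_{n+1} = w_n + h·k2.
t=0.000000, w=-0.660000:
  k1 = f(0.000000, -0.660000) = 0.937200
  k2 = f(0.180000, -0.491304) = 0.530252
  w ← -0.660000 + 0.36·0.530252 = -0.469109
t=0.360000, w=-0.469109:
  k1 = f(0.360000, -0.469109) = 0.331335
  k2 = f(0.540000, -0.409469) = 0.079246
  w ← -0.469109 + 0.36·0.079246 = -0.440581
t=0.720000, w=-0.440581:
  k1 = f(0.720000, -0.440581) = -0.043975
  k2 = f(0.900000, -0.448496) = -0.200135
  w ← -0.440581 + 0.36·(-0.200135) = -0.512629
w(1.08) ≈ -0.5126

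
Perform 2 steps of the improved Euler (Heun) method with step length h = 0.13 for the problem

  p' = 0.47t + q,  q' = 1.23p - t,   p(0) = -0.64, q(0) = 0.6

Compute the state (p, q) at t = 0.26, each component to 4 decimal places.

-0.4953, 0.3856

Heun on (p,q): k1 = f(t_n, state_n); k2 = f(t_n + h, state_n + h·k1); state_{n+1} = state_n + (h/2)·(k1 + k2).
0.000000: (-0.640000, 0.600000)
  k1 = (0.600000, -0.787200)
  predictor → (-0.562000, 0.497664)
  k2 = (0.558764, -0.821260)
  → (-0.564680, 0.495450)
0.130000: (-0.564680, 0.495450)
  k1 = (0.556550, -0.824557)
  predictor → (-0.492329, 0.388258)
  k2 = (0.510458, -0.865564)
  → (-0.495325, 0.385592)
(p(0.26), q(0.26)) ≈ (-0.4953, 0.3856)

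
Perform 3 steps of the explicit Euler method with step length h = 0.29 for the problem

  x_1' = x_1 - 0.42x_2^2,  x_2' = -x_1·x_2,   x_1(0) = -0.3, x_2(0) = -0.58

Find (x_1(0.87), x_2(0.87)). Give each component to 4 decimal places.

-0.8358, -0.8321

Euler on (x_1,x_2): x_1_{n+1} = x_1_n + h·x_1', x_2_{n+1} = x_2_n + h·x_2'.
0.000000: (-0.300000, -0.580000); f=(-0.441288, -0.174000) → (-0.427974, -0.630460)
0.290000: (-0.427974, -0.630460); f=(-0.594915, -0.269820) → (-0.600499, -0.708708)
0.580000: (-0.600499, -0.708708); f=(-0.811451, -0.425578) → (-0.835820, -0.832126)
(x_1(0.87), x_2(0.87)) ≈ (-0.8358, -0.8321)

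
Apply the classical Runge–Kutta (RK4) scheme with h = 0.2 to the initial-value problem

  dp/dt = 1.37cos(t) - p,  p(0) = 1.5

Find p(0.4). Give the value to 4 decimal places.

RK4: k1 = f(t_n, p_n); k2 = f(t_n + h/2, p_n + (h/2)·k1); k3 = f(t_n + h/2, p_n + (h/2)·k2); k4 = f(t_n + h, p_n + h·k3); p_{n+1} = p_n + (h/6)·(k1 + 2k2 + 2k3 + k4).
t=0.000000, p=1.500000:
  k1 = f(0.000000, 1.500000) = -0.130000
  k2 = f(0.100000, 1.487000) = -0.123844
  k3 = f(0.100000, 1.487616) = -0.124460
  k4 = f(0.200000, 1.475108) = -0.132417
  p ← 1.500000 + (0.2/6)·(k1 + 2k2 + 2k3 + k4) = 1.474699
t=0.200000, p=1.474699:
  k1 = f(0.200000, 1.474699) = -0.132008
  k2 = f(0.300000, 1.461498) = -0.152687
  k3 = f(0.300000, 1.459430) = -0.150619
  k4 = f(0.400000, 1.444575) = -0.182722
  p ← 1.474699 + (0.2/6)·(k1 + 2k2 + 2k3 + k4) = 1.443988
p(0.4) ≈ 1.4440

1.4440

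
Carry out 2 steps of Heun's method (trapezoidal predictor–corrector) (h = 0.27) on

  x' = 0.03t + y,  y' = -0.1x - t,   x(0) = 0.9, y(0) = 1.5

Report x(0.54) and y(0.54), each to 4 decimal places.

1.6786, 1.2840

Heun on (x,y): k1 = f(t_n, state_n); k2 = f(t_n + h, state_n + h·k1); state_{n+1} = state_n + (h/2)·(k1 + k2).
0.000000: (0.900000, 1.500000)
  k1 = (1.500000, -0.090000)
  predictor → (1.305000, 1.475700)
  k2 = (1.483800, -0.400500)
  → (1.302813, 1.433782)
0.270000: (1.302813, 1.433782)
  k1 = (1.441882, -0.400281)
  predictor → (1.692121, 1.325707)
  k2 = (1.341907, -0.709212)
  → (1.678625, 1.284001)
(x(0.54), y(0.54)) ≈ (1.6786, 1.2840)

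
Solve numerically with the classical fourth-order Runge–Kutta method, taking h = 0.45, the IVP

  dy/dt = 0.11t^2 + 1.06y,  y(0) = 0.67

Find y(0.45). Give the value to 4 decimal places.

1.0832

RK4: k1 = f(t_n, y_n); k2 = f(t_n + h/2, y_n + (h/2)·k1); k3 = f(t_n + h/2, y_n + (h/2)·k2); k4 = f(t_n + h, y_n + h·k3); y_{n+1} = y_n + (h/6)·(k1 + 2k2 + 2k3 + k4).
t=0.000000, y=0.670000:
  k1 = f(0.000000, 0.670000) = 0.710200
  k2 = f(0.225000, 0.829795) = 0.885151
  k3 = f(0.225000, 0.869159) = 0.926877
  k4 = f(0.450000, 1.087095) = 1.174596
  y ← 0.670000 + (0.45/6)·(k1 + 2k2 + 2k3 + k4) = 1.083164
y(0.45) ≈ 1.0832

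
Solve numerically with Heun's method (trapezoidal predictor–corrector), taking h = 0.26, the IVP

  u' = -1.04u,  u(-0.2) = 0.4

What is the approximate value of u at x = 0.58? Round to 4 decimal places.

0.1799

Heun: k1 = f(x_n, u_n); k2 = f(x_n + h, u_n + h·k1); u_{n+1} = u_n + (h/2)·(k1 + k2).
x=-0.200000, u=0.400000:
  k1 = f(-0.200000, 0.400000) = -0.416000
  k2 = f(0.060000, 0.291840) = -0.303514
  u ← 0.400000 + (0.26/2)·(-0.416000 + (-0.303514)) = 0.306463
x=0.060000, u=0.306463:
  k1 = f(0.060000, 0.306463) = -0.318722
  k2 = f(0.320000, 0.223596) = -0.232539
  u ← 0.306463 + (0.26/2)·(-0.318722 + (-0.232539)) = 0.234799
x=0.320000, u=0.234799:
  k1 = f(0.320000, 0.234799) = -0.244191
  k2 = f(0.580000, 0.171310) = -0.178162
  u ← 0.234799 + (0.26/2)·(-0.244191 + (-0.178162)) = 0.179893
u(0.58) ≈ 0.1799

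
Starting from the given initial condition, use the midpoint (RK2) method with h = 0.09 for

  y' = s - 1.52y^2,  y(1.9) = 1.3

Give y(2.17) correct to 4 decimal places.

1.2165

Midpoint: k1 = f(s_n, y_n); k2 = f(s_n + h/2, y_n + (h/2)·k1); y_{n+1} = y_n + h·k2.
s=1.900000, y=1.300000:
  k1 = f(1.900000, 1.300000) = -0.668800
  k2 = f(1.945000, 1.269904) = -0.506237
  y ← 1.300000 + 0.09·(-0.506237) = 1.254439
s=1.990000, y=1.254439:
  k1 = f(1.990000, 1.254439) = -0.401897
  k2 = f(2.035000, 1.236353) = -0.288426
  y ← 1.254439 + 0.09·(-0.288426) = 1.228480
s=2.080000, y=1.228480:
  k1 = f(2.080000, 1.228480) = -0.213929
  k2 = f(2.125000, 1.218854) = -0.133118
  y ← 1.228480 + 0.09·(-0.133118) = 1.216500
y(2.17) ≈ 1.2165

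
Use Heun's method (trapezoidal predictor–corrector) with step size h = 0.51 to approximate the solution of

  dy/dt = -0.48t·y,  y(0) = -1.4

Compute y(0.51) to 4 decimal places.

-1.3126

Heun: k1 = f(t_n, y_n); k2 = f(t_n + h, y_n + h·k1); y_{n+1} = y_n + (h/2)·(k1 + k2).
t=0.000000, y=-1.400000:
  k1 = f(0.000000, -1.400000) = 0.000000
  k2 = f(0.510000, -1.400000) = 0.342720
  y ← -1.400000 + (0.51/2)·(0.000000 + 0.342720) = -1.312606
y(0.51) ≈ -1.3126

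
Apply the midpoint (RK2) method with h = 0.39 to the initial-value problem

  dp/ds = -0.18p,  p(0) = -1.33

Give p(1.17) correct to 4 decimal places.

Midpoint: k1 = f(s_n, p_n); k2 = f(s_n + h/2, p_n + (h/2)·k1); p_{n+1} = p_n + h·k2.
s=0.000000, p=-1.330000:
  k1 = f(0.000000, -1.330000) = 0.239400
  k2 = f(0.195000, -1.283317) = 0.230997
  p ← -1.330000 + 0.39·0.230997 = -1.239911
s=0.390000, p=-1.239911:
  k1 = f(0.390000, -1.239911) = 0.223184
  k2 = f(0.585000, -1.196390) = 0.215350
  p ← -1.239911 + 0.39·0.215350 = -1.155925
s=0.780000, p=-1.155925:
  k1 = f(0.780000, -1.155925) = 0.208066
  k2 = f(0.975000, -1.115352) = 0.200763
  p ← -1.155925 + 0.39·0.200763 = -1.077627
p(1.17) ≈ -1.0776

-1.0776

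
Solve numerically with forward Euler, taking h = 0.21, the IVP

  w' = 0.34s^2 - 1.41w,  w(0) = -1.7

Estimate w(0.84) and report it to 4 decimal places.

-0.3786

Euler: w_{n+1} = w_n + h·f(s_n, w_n).
s=0.000000, w=-1.700000: f=2.397000 → w ← -1.700000 + 0.21·2.397000 = -1.196630
s=0.210000, w=-1.196630: f=1.702242 → w ← -1.196630 + 0.21·1.702242 = -0.839159
s=0.420000, w=-0.839159: f=1.243190 → w ← -0.839159 + 0.21·1.243190 = -0.578089
s=0.630000, w=-0.578089: f=0.950052 → w ← -0.578089 + 0.21·0.950052 = -0.378578
w(0.84) ≈ -0.3786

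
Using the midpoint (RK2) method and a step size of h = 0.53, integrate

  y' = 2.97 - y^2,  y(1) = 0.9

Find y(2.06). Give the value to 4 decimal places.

Midpoint: k1 = f(t_n, y_n); k2 = f(t_n + h/2, y_n + (h/2)·k1); y_{n+1} = y_n + h·k2.
t=1.000000, y=0.900000:
  k1 = f(1.000000, 0.900000) = 2.160000
  k2 = f(1.265000, 1.472400) = 0.802038
  y ← 0.900000 + 0.53·0.802038 = 1.325080
t=1.530000, y=1.325080:
  k1 = f(1.530000, 1.325080) = 1.214162
  k2 = f(1.795000, 1.646833) = 0.257940
  y ← 1.325080 + 0.53·0.257940 = 1.461789
y(2.06) ≈ 1.4618

1.4618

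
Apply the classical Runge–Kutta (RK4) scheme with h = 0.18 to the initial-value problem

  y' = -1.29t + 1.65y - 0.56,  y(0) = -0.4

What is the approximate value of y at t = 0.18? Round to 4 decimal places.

-0.6788

RK4: k1 = f(t_n, y_n); k2 = f(t_n + h/2, y_n + (h/2)·k1); k3 = f(t_n + h/2, y_n + (h/2)·k2); k4 = f(t_n + h, y_n + h·k3); y_{n+1} = y_n + (h/6)·(k1 + 2k2 + 2k3 + k4).
t=0.000000, y=-0.400000:
  k1 = f(0.000000, -0.400000) = -1.220000
  k2 = f(0.090000, -0.509800) = -1.517270
  k3 = f(0.090000, -0.536554) = -1.561415
  k4 = f(0.180000, -0.681055) = -1.915940
  y ← -0.400000 + (0.18/6)·(k1 + 2k2 + 2k3 + k4) = -0.678799
y(0.18) ≈ -0.6788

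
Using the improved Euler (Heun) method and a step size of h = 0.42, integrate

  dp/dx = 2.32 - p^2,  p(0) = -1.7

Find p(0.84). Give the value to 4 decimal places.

Heun: k1 = f(x_n, p_n); k2 = f(x_n + h, p_n + h·k1); p_{n+1} = p_n + (h/2)·(k1 + k2).
x=0.000000, p=-1.700000:
  k1 = f(0.000000, -1.700000) = -0.570000
  k2 = f(0.420000, -1.939400) = -1.441272
  p ← -1.700000 + (0.42/2)·(-0.570000 + (-1.441272)) = -2.122367
x=0.420000, p=-2.122367:
  k1 = f(0.420000, -2.122367) = -2.184443
  k2 = f(0.840000, -3.039833) = -6.920585
  p ← -2.122367 + (0.42/2)·(-2.184443 + (-6.920585)) = -4.034423
p(0.84) ≈ -4.0344

-4.0344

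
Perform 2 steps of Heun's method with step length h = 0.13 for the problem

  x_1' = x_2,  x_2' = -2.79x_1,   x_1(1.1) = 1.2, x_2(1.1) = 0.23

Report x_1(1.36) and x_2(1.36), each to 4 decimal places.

1.1459, -0.6415

Heun on (x_1,x_2): k1 = f(x_n, state_n); k2 = f(x_n + h, state_n + h·k1); state_{n+1} = state_n + (h/2)·(k1 + k2).
1.100000: (1.200000, 0.230000)
  k1 = (0.230000, -3.348000)
  predictor → (1.229900, -0.205240)
  k2 = (-0.205240, -3.431421)
  → (1.201609, -0.210662)
1.230000: (1.201609, -0.210662)
  k1 = (-0.210662, -3.352490)
  predictor → (1.174223, -0.646486)
  k2 = (-0.646486, -3.276083)
  → (1.145895, -0.641520)
(x_1(1.36), x_2(1.36)) ≈ (1.1459, -0.6415)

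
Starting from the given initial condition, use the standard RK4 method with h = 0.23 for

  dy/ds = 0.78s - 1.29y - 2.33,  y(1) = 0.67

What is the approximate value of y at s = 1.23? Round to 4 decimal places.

0.2083

RK4: k1 = f(s_n, y_n); k2 = f(s_n + h/2, y_n + (h/2)·k1); k3 = f(s_n + h/2, y_n + (h/2)·k2); k4 = f(s_n + h, y_n + h·k3); y_{n+1} = y_n + (h/6)·(k1 + 2k2 + 2k3 + k4).
s=1.000000, y=0.670000:
  k1 = f(1.000000, 0.670000) = -2.414300
  k2 = f(1.115000, 0.392356) = -1.966439
  k3 = f(1.115000, 0.443860) = -2.032879
  k4 = f(1.230000, 0.202438) = -1.631745
  y ← 0.670000 + (0.23/6)·(k1 + 2k2 + 2k3 + k4) = 0.208287
y(1.23) ≈ 0.2083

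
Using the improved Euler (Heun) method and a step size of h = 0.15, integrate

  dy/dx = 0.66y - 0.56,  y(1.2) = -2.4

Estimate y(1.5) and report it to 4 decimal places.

-3.1101

Heun: k1 = f(x_n, y_n); k2 = f(x_n + h, y_n + h·k1); y_{n+1} = y_n + (h/2)·(k1 + k2).
x=1.200000, y=-2.400000:
  k1 = f(1.200000, -2.400000) = -2.144000
  k2 = f(1.350000, -2.721600) = -2.356256
  y ← -2.400000 + (0.15/2)·(-2.144000 + (-2.356256)) = -2.737519
x=1.350000, y=-2.737519:
  k1 = f(1.350000, -2.737519) = -2.366763
  k2 = f(1.500000, -3.092534) = -2.601072
  y ← -2.737519 + (0.15/2)·(-2.366763 + (-2.601072)) = -3.110107
y(1.5) ≈ -3.1101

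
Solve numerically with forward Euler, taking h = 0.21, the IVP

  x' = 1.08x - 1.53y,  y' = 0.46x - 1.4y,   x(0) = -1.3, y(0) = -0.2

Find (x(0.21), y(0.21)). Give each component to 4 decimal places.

-1.5306, -0.2668

Euler on (x,y): x_{n+1} = x_n + h·x', y_{n+1} = y_n + h·y'.
0.000000: (-1.300000, -0.200000); f=(-1.098000, -0.318000) → (-1.530580, -0.266780)
(x(0.21), y(0.21)) ≈ (-1.5306, -0.2668)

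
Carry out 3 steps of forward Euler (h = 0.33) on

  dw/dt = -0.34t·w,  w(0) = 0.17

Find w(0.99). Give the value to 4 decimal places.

Euler: w_{n+1} = w_n + h·f(t_n, w_n).
t=0.000000, w=0.170000: f=0.000000 → w ← 0.170000 + 0.33·0.000000 = 0.170000
t=0.330000, w=0.170000: f=-0.019074 → w ← 0.170000 + 0.33·(-0.019074) = 0.163706
t=0.660000, w=0.163706: f=-0.036736 → w ← 0.163706 + 0.33·(-0.036736) = 0.151583
w(0.99) ≈ 0.1516

0.1516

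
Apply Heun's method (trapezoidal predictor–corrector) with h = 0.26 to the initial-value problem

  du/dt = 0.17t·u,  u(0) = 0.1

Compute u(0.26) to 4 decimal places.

0.1006

Heun: k1 = f(t_n, u_n); k2 = f(t_n + h, u_n + h·k1); u_{n+1} = u_n + (h/2)·(k1 + k2).
t=0.000000, u=0.100000:
  k1 = f(0.000000, 0.100000) = 0.000000
  k2 = f(0.260000, 0.100000) = 0.004420
  u ← 0.100000 + (0.26/2)·(0.000000 + 0.004420) = 0.100575
u(0.26) ≈ 0.1006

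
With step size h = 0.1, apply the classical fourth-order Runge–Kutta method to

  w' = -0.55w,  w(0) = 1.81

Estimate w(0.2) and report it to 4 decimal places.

1.6215

RK4: k1 = f(s_n, w_n); k2 = f(s_n + h/2, w_n + (h/2)·k1); k3 = f(s_n + h/2, w_n + (h/2)·k2); k4 = f(s_n + h, w_n + h·k3); w_{n+1} = w_n + (h/6)·(k1 + 2k2 + 2k3 + k4).
s=0.000000, w=1.810000:
  k1 = f(0.000000, 1.810000) = -0.995500
  k2 = f(0.050000, 1.760225) = -0.968124
  k3 = f(0.050000, 1.761594) = -0.968877
  k4 = f(0.100000, 1.713112) = -0.942212
  w ← 1.810000 + (0.1/6)·(k1 + 2k2 + 2k3 + k4) = 1.713138
s=0.100000, w=1.713138:
  k1 = f(0.100000, 1.713138) = -0.942226
  k2 = f(0.150000, 1.666027) = -0.916315
  k3 = f(0.150000, 1.667322) = -0.917027
  k4 = f(0.200000, 1.621435) = -0.891789
  w ← 1.713138 + (0.1/6)·(k1 + 2k2 + 2k3 + k4) = 1.621460
w(0.2) ≈ 1.6215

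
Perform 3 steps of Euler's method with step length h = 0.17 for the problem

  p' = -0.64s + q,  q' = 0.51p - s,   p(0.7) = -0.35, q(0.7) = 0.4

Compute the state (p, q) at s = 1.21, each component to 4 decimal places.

-0.5112, -0.1407

Euler on (p,q): p_{n+1} = p_n + h·p', q_{n+1} = q_n + h·q'.
0.700000: (-0.350000, 0.400000); f=(-0.048000, -0.878500) → (-0.358160, 0.250655)
0.870000: (-0.358160, 0.250655); f=(-0.306145, -1.052662) → (-0.410205, 0.071703)
1.040000: (-0.410205, 0.071703); f=(-0.593897, -1.249204) → (-0.511167, -0.140662)
(p(1.21), q(1.21)) ≈ (-0.5112, -0.1407)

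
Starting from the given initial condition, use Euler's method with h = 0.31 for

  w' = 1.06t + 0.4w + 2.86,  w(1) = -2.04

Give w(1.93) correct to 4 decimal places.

1.5377

Euler: w_{n+1} = w_n + h·f(t_n, w_n).
t=1.000000, w=-2.040000: f=3.104000 → w ← -2.040000 + 0.31·3.104000 = -1.077760
t=1.310000, w=-1.077760: f=3.817496 → w ← -1.077760 + 0.31·3.817496 = 0.105664
t=1.620000, w=0.105664: f=4.619466 → w ← 0.105664 + 0.31·4.619466 = 1.537698
w(1.93) ≈ 1.5377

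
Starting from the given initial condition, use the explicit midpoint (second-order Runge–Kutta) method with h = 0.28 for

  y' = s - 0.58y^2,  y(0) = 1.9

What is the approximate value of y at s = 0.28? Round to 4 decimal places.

1.5199

Midpoint: k1 = f(s_n, y_n); k2 = f(s_n + h/2, y_n + (h/2)·k1); y_{n+1} = y_n + h·k2.
s=0.000000, y=1.900000:
  k1 = f(0.000000, 1.900000) = -2.093800
  k2 = f(0.140000, 1.606868) = -1.357574
  y ← 1.900000 + 0.28·(-1.357574) = 1.519879
y(0.28) ≈ 1.5199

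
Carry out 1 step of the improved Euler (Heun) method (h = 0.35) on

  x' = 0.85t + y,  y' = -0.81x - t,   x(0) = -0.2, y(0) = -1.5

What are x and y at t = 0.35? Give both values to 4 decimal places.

Heun on (x,y): k1 = f(t_n, state_n); k2 = f(t_n + h, state_n + h·k1); state_{n+1} = state_n + (h/2)·(k1 + k2).
0.000000: (-0.200000, -1.500000)
  k1 = (-1.500000, 0.162000)
  predictor → (-0.725000, -1.443300)
  k2 = (-1.145800, 0.237250)
  → (-0.663015, -1.430131)
(x(0.35), y(0.35)) ≈ (-0.6630, -1.4301)

-0.6630, -1.4301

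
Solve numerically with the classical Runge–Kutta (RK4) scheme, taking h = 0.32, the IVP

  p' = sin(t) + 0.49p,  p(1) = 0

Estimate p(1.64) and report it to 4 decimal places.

0.7127

RK4: k1 = f(t_n, p_n); k2 = f(t_n + h/2, p_n + (h/2)·k1); k3 = f(t_n + h/2, p_n + (h/2)·k2); k4 = f(t_n + h, p_n + h·k3); p_{n+1} = p_n + (h/6)·(k1 + 2k2 + 2k3 + k4).
t=1.000000, p=0.000000:
  k1 = f(1.000000, 0.000000) = 0.841471
  k2 = f(1.160000, 0.134635) = 0.982774
  k3 = f(1.160000, 0.157244) = 0.993853
  k4 = f(1.320000, 0.318033) = 1.124551
  p ← 0.000000 + (0.32/6)·(k1 + 2k2 + 2k3 + k4) = 0.315695
t=1.320000, p=0.315695:
  k1 = f(1.320000, 0.315695) = 1.123406
  k2 = f(1.480000, 0.495440) = 1.238646
  k3 = f(1.480000, 0.513878) = 1.247681
  k4 = f(1.640000, 0.714953) = 1.347933
  p ← 0.315695 + (0.32/6)·(k1 + 2k2 + 2k3 + k4) = 0.712708
p(1.64) ≈ 0.7127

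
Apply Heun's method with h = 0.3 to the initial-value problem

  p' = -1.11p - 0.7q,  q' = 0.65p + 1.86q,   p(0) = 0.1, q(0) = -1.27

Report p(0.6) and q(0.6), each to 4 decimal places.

0.7549, -3.5247

Heun on (p,q): k1 = f(x_n, state_n); k2 = f(x_n + h, state_n + h·k1); state_{n+1} = state_n + (h/2)·(k1 + k2).
0.000000: (0.100000, -1.270000)
  k1 = (0.778000, -2.297200)
  predictor → (0.333400, -1.959160)
  k2 = (1.001338, -3.427328)
  → (0.366901, -2.128679)
0.300000: (0.366901, -2.128679)
  k1 = (1.082816, -3.720858)
  predictor → (0.691745, -3.244936)
  k2 = (1.503618, -5.585947)
  → (0.754866, -3.524700)
(p(0.6), q(0.6)) ≈ (0.7549, -3.5247)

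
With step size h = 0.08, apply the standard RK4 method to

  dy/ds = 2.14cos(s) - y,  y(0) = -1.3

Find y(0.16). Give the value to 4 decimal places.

RK4: k1 = f(s_n, y_n); k2 = f(s_n + h/2, y_n + (h/2)·k1); k3 = f(s_n + h/2, y_n + (h/2)·k2); k4 = f(s_n + h, y_n + h·k3); y_{n+1} = y_n + (h/6)·(k1 + 2k2 + 2k3 + k4).
s=0.000000, y=-1.300000:
  k1 = f(0.000000, -1.300000) = 3.440000
  k2 = f(0.040000, -1.162400) = 3.300688
  k3 = f(0.040000, -1.167972) = 3.306261
  k4 = f(0.080000, -1.035499) = 3.168655
  y ← -1.300000 + (0.08/6)·(k1 + 2k2 + 2k3 + k4) = -1.035699
s=0.080000, y=-1.035699:
  k1 = f(0.080000, -1.035699) = 3.168855
  k2 = f(0.120000, -0.908945) = 3.033556
  k3 = f(0.120000, -0.914357) = 3.038968
  k4 = f(0.160000, -0.792582) = 2.905248
  y ← -1.035699 + (0.08/6)·(k1 + 2k2 + 2k3 + k4) = -0.792777
y(0.16) ≈ -0.7928

-0.7928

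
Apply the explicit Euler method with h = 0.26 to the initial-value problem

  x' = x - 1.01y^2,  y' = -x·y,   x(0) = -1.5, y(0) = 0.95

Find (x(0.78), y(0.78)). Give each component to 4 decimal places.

Euler on (x,y): x_{n+1} = x_n + h·x', y_{n+1} = y_n + h·y'.
0.000000: (-1.500000, 0.950000); f=(-2.411525, 1.425000) → (-2.126997, 1.320500)
0.260000: (-2.126997, 1.320500); f=(-3.888154, 2.808699) → (-3.137917, 2.050762)
0.520000: (-3.137917, 2.050762); f=(-7.385596, 6.435119) → (-5.058172, 3.723893)
(x(0.78), y(0.78)) ≈ (-5.0582, 3.7239)

-5.0582, 3.7239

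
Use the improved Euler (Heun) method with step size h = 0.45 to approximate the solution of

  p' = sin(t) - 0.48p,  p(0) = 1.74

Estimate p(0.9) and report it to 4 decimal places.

1.4661

Heun: k1 = f(t_n, p_n); k2 = f(t_n + h, p_n + h·k1); p_{n+1} = p_n + (h/2)·(k1 + k2).
t=0.000000, p=1.740000:
  k1 = f(0.000000, 1.740000) = -0.835200
  k2 = f(0.450000, 1.364160) = -0.219831
  p ← 1.740000 + (0.45/2)·(-0.835200 + (-0.219831)) = 1.502618
t=0.450000, p=1.502618:
  k1 = f(0.450000, 1.502618) = -0.286291
  k2 = f(0.900000, 1.373787) = 0.123909
  p ← 1.502618 + (0.45/2)·(-0.286291 + 0.123909) = 1.466082
p(0.9) ≈ 1.4661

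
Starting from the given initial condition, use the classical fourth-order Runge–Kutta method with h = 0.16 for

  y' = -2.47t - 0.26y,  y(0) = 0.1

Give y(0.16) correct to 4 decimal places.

0.0647

RK4: k1 = f(t_n, y_n); k2 = f(t_n + h/2, y_n + (h/2)·k1); k3 = f(t_n + h/2, y_n + (h/2)·k2); k4 = f(t_n + h, y_n + h·k3); y_{n+1} = y_n + (h/6)·(k1 + 2k2 + 2k3 + k4).
t=0.000000, y=0.100000:
  k1 = f(0.000000, 0.100000) = -0.026000
  k2 = f(0.080000, 0.097920) = -0.223059
  k3 = f(0.080000, 0.082155) = -0.218960
  k4 = f(0.160000, 0.064966) = -0.412091
  y ← 0.100000 + (0.16/6)·(k1 + 2k2 + 2k3 + k4) = 0.064743
y(0.16) ≈ 0.0647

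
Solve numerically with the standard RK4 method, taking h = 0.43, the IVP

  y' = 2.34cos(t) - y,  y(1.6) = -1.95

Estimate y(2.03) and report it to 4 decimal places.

RK4: k1 = f(t_n, y_n); k2 = f(t_n + h/2, y_n + (h/2)·k1); k3 = f(t_n + h/2, y_n + (h/2)·k2); k4 = f(t_n + h, y_n + h·k3); y_{n+1} = y_n + (h/6)·(k1 + 2k2 + 2k3 + k4).
t=1.600000, y=-1.950000:
  k1 = f(1.600000, -1.950000) = 1.881673
  k2 = f(1.815000, -1.545440) = 0.979666
  k3 = f(1.815000, -1.739372) = 1.173598
  k4 = f(2.030000, -1.445353) = 0.408184
  y ← -1.950000 + (0.43/6)·(k1 + 2k2 + 2k3 + k4) = -1.477259
y(2.03) ≈ -1.4773

-1.4773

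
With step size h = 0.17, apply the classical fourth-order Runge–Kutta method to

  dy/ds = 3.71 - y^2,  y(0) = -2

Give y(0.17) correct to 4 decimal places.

-2.0708

RK4: k1 = f(s_n, y_n); k2 = f(s_n + h/2, y_n + (h/2)·k1); k3 = f(s_n + h/2, y_n + (h/2)·k2); k4 = f(s_n + h, y_n + h·k3); y_{n+1} = y_n + (h/6)·(k1 + 2k2 + 2k3 + k4).
s=0.000000, y=-2.000000:
  k1 = f(0.000000, -2.000000) = -0.290000
  k2 = f(0.085000, -2.024650) = -0.389208
  k3 = f(0.085000, -2.033083) = -0.423425
  k4 = f(0.170000, -2.071982) = -0.583110
  y ← -2.000000 + (0.17/6)·(k1 + 2k2 + 2k3 + k4) = -2.070787
y(0.17) ≈ -2.0708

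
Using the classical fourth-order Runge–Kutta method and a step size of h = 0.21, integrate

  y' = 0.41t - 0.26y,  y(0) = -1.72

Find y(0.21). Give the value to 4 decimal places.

-1.6197

RK4: k1 = f(t_n, y_n); k2 = f(t_n + h/2, y_n + (h/2)·k1); k3 = f(t_n + h/2, y_n + (h/2)·k2); k4 = f(t_n + h, y_n + h·k3); y_{n+1} = y_n + (h/6)·(k1 + 2k2 + 2k3 + k4).
t=0.000000, y=-1.720000:
  k1 = f(0.000000, -1.720000) = 0.447200
  k2 = f(0.105000, -1.673044) = 0.478041
  k3 = f(0.105000, -1.669806) = 0.477199
  k4 = f(0.210000, -1.619788) = 0.507245
  y ← -1.720000 + (0.21/6)·(k1 + 2k2 + 2k3 + k4) = -1.619728
y(0.21) ≈ -1.6197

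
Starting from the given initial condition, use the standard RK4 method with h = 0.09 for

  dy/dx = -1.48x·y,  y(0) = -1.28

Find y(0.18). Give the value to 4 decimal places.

RK4: k1 = f(x_n, y_n); k2 = f(x_n + h/2, y_n + (h/2)·k1); k3 = f(x_n + h/2, y_n + (h/2)·k2); k4 = f(x_n + h, y_n + h·k3); y_{n+1} = y_n + (h/6)·(k1 + 2k2 + 2k3 + k4).
x=0.000000, y=-1.280000:
  k1 = f(0.000000, -1.280000) = 0.000000
  k2 = f(0.045000, -1.280000) = 0.085248
  k3 = f(0.045000, -1.276164) = 0.084993
  k4 = f(0.090000, -1.272351) = 0.169477
  y ← -1.280000 + (0.09/6)·(k1 + 2k2 + 2k3 + k4) = -1.272351
x=0.090000, y=-1.272351:
  k1 = f(0.090000, -1.272351) = 0.169477
  k2 = f(0.135000, -1.264724) = 0.252692
  k3 = f(0.135000, -1.260979) = 0.251944
  k4 = f(0.180000, -1.249676) = 0.332914
  y ← -1.272351 + (0.09/6)·(k1 + 2k2 + 2k3 + k4) = -1.249676
y(0.18) ≈ -1.2497

-1.2497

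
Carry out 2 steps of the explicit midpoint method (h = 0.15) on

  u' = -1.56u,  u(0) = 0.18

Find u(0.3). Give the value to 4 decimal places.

Midpoint: k1 = f(s_n, u_n); k2 = f(s_n + h/2, u_n + (h/2)·k1); u_{n+1} = u_n + h·k2.
s=0.000000, u=0.180000:
  k1 = f(0.000000, 0.180000) = -0.280800
  k2 = f(0.075000, 0.158940) = -0.247946
  u ← 0.180000 + 0.15·(-0.247946) = 0.142808
s=0.150000, u=0.142808:
  k1 = f(0.150000, 0.142808) = -0.222781
  k2 = f(0.225000, 0.126099) = -0.196715
  u ← 0.142808 + 0.15·(-0.196715) = 0.113301
u(0.3) ≈ 0.1133

0.1133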